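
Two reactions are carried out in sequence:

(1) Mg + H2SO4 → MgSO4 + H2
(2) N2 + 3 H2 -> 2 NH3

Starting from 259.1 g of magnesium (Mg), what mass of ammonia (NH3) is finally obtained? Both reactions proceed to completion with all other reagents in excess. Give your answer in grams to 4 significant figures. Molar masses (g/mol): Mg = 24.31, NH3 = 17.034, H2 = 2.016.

n(Mg) = 259.10 / 24.31 = 10.658 mol.
Step 1 gives a 1:1 ratio of Mg to H2, so n(H2) = 10.658 mol.
In step 2 the H2:NH3 ratio is 3:2, so n(NH3) = 7.1054 mol.
Mass of NH3 = 7.1054 × 17.034 = 121.03 g.

121.0 g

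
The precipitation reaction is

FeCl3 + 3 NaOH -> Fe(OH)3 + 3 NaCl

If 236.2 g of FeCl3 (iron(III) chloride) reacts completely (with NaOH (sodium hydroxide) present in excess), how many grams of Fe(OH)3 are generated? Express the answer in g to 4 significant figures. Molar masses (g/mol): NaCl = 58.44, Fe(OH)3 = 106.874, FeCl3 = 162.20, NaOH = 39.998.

155.6 g

n(FeCl3) = 236.20 g / 162.20 g/mol = 1.4562 mol.
From the equation the FeCl3:Fe(OH)3 mole ratio is 1:1, so n(Fe(OH)3) = 1.4562 × 1/1 = 1.4562 mol.
Mass of Fe(OH)3 = 1.4562 mol × 106.874 g/mol = 155.63 g.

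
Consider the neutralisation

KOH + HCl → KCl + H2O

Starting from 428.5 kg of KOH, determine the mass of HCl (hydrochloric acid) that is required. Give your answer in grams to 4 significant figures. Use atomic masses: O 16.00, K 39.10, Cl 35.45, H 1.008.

M(KOH) = 39.10 + 16.00 + 1.008 = 56.108 g/mol.
M(HCl) = 1.008 + 35.45 = 36.458 g/mol.
Convert: 428.5 kg = 428500 g.
n(KOH) = 428500 g / 56.108 g/mol = 7637.1 mol.
From the equation the KOH:HCl mole ratio is 1:1, so n(HCl) = 7637.1 × 1/1 = 7637.1 mol.
Mass of HCl = 7637.1 mol × 36.458 g/mol = 278430 g.

278400 g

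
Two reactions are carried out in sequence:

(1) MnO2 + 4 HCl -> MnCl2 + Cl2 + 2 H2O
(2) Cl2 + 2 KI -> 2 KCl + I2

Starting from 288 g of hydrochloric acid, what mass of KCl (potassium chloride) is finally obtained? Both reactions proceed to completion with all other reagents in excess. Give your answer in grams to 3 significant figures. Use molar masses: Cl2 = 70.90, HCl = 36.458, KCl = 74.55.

294 g

n(HCl) = 288.0 / 36.458 = 7.900 mol.
Step 1 gives a 4:1 ratio of HCl to Cl2, so n(Cl2) = 1.975 mol.
In step 2 the Cl2:KCl ratio is 1:2, so n(KCl) = 3.950 mol.
Mass of KCl = 3.950 × 74.55 = 294.5 g.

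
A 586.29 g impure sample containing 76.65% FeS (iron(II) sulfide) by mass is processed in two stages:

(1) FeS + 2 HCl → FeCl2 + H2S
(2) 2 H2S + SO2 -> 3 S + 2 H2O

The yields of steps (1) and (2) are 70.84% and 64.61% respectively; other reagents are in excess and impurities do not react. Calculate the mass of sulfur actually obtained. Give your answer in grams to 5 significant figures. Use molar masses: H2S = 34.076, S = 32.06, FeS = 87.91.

Pure FeS = 586.29 × 0.7665 = 449.391 g.
n(FeS) = 449.391 / 87.91 = 5.11195 mol.
Step 1 (FeS:H2S = 1:1): theoretical n(H2S) = 5.11195 mol; at 70.84% yield, n(H2S) = 3.62130 mol.
Step 2 (H2S:S = 2:3): theoretical n(S) = 5.43196 mol, so theoretical mass = 5.43196 × 32.06 = 174.148 g.
At 64.61% yield, actual mass of S = 174.148 × 0.6461 = 112.517 g.

112.52 g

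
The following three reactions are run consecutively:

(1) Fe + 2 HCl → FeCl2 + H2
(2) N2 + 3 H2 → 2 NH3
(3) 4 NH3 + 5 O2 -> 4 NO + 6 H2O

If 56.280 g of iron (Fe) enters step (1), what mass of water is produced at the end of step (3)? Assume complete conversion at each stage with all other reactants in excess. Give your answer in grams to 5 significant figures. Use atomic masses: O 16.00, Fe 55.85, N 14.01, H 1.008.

18.155 g

M(Fe) = 55.85 g/mol.
M(H2O) = 2(1.008) + 16.00 = 18.016 g/mol.
n(Fe) = 56.280 / 55.85 = 1.00770 mol.
Reaction (1): Fe→H2 ratio 1:1 ⇒ n(H2) = 1.00770 mol.
Reaction (2): H2→NH3 ratio 3:2 ⇒ n(NH3) = 0.671799 mol.
Reaction (3): NH3→H2O ratio 4:6 ⇒ n(H2O) = 1.00770 mol.
Mass of H2O = 1.00770 × 18.016 = 18.1547 g.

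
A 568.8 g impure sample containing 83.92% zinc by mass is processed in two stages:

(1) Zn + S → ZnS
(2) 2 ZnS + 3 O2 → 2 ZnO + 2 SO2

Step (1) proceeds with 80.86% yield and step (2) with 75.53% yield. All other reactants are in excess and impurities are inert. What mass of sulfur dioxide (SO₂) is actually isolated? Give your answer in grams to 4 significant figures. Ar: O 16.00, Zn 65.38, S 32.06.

Pure Zn = 568.8 × 0.8392 = 477.34 g.
M(Zn) = 65.38 g/mol.
M(SO2) = 32.06 + 2(16.00) = 64.06 g/mol.
n(Zn) = 477.34 / 65.38 = 7.3010 mol.
Step 1 (Zn:ZnS = 1:1): theoretical n(ZnS) = 7.3010 mol; at 80.86% yield, n(ZnS) = 5.9036 mol.
Step 2 (ZnS:SO2 = 2:2): theoretical n(SO2) = 5.9036 mol, so theoretical mass = 5.9036 × 64.06 = 378.18 g.
At 75.53% yield, actual mass of SO2 = 378.18 × 0.7553 = 285.64 g.

285.6 g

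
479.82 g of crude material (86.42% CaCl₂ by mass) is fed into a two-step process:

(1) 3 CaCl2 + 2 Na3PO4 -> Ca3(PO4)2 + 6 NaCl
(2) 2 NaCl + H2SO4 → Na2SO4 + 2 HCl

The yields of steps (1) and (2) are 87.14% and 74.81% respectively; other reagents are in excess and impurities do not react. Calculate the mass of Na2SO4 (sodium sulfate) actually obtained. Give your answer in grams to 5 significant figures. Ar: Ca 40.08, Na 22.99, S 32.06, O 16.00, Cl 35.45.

Pure CaCl2 = 479.82 × 0.8642 = 414.660 g.
M(CaCl2) = 40.08 + 2(35.45) = 110.98 g/mol.
M(Na2SO4) = 2(22.99) + 32.06 + 4(16.00) = 142.04 g/mol.
n(CaCl2) = 414.660 / 110.98 = 3.73635 mol.
Step 1 (CaCl2:NaCl = 3:6): theoretical n(NaCl) = 7.47271 mol; at 87.14% yield, n(NaCl) = 6.51172 mol.
Step 2 (NaCl:Na2SO4 = 2:1): theoretical n(Na2SO4) = 3.25586 mol, so theoretical mass = 3.25586 × 142.04 = 462.462 g.
At 74.81% yield, actual mass of Na2SO4 = 462.462 × 0.7481 = 345.968 g.

345.97 g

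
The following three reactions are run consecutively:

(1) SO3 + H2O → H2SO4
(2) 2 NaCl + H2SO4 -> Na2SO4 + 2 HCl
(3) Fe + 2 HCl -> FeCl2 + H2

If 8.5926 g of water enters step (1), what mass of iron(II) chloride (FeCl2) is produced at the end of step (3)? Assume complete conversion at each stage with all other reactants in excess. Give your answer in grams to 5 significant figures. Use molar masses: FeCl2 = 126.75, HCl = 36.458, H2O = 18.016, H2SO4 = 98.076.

n(H2O) = 8.5926 / 18.016 = 0.476943 mol.
Reaction (1): H2O→H2SO4 ratio 1:1 ⇒ n(H2SO4) = 0.476943 mol.
Reaction (2): H2SO4→HCl ratio 1:2 ⇒ n(HCl) = 0.953885 mol.
Reaction (3): HCl→FeCl2 ratio 2:1 ⇒ n(FeCl2) = 0.476943 mol.
Mass of FeCl2 = 0.476943 × 126.75 = 60.4525 g.

60.452 g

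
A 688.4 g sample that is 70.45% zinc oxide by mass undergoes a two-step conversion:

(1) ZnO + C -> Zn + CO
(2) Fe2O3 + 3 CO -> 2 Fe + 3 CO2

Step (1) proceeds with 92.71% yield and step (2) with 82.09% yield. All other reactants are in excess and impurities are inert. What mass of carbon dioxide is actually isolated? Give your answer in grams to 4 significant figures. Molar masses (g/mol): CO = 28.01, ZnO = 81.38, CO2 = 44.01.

199.6 g

Pure ZnO = 688.4 × 0.7045 = 484.98 g.
n(ZnO) = 484.98 / 81.38 = 5.9594 mol.
Step 1 (ZnO:CO = 1:1): theoretical n(CO) = 5.9594 mol; at 92.71% yield, n(CO) = 5.5250 mol.
Step 2 (CO:CO2 = 3:3): theoretical n(CO2) = 5.5250 mol, so theoretical mass = 5.5250 × 44.01 = 243.15 g.
At 82.09% yield, actual mass of CO2 = 243.15 × 0.8209 = 199.61 g.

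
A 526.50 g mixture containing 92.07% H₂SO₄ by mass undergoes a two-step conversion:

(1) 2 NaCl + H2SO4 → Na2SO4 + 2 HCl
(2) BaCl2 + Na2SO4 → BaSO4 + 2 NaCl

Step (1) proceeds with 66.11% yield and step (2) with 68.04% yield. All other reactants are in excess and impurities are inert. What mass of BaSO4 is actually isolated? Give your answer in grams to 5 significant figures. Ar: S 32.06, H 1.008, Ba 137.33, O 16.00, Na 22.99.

Pure H2SO4 = 526.50 × 0.9207 = 484.749 g.
M(H2SO4) = 2(1.008) + 32.06 + 4(16.00) = 98.076 g/mol.
M(BaSO4) = 137.33 + 32.06 + 4(16.00) = 233.39 g/mol.
n(H2SO4) = 484.749 / 98.076 = 4.94258 mol.
Step 1 (H2SO4:Na2SO4 = 1:1): theoretical n(Na2SO4) = 4.94258 mol; at 66.11% yield, n(Na2SO4) = 3.26754 mol.
Step 2 (Na2SO4:BaSO4 = 1:1): theoretical n(BaSO4) = 3.26754 mol, so theoretical mass = 3.26754 × 233.39 = 762.611 g.
At 68.04% yield, actual mass of BaSO4 = 762.611 × 0.6804 = 518.881 g.

518.88 g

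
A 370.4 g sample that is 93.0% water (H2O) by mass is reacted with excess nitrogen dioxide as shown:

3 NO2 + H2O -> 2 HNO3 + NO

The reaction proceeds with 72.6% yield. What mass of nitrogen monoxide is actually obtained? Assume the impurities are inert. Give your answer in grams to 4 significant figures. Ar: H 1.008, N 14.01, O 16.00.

Pure H2O available = 370.4 g × 0.930 = 344.47 g.
M(H2O) = 2(1.008) + 16.00 = 18.016 g/mol.
M(NO) = 14.01 + 16.00 = 30.01 g/mol.
n(H2O) = 344.47 g / 18.016 g/mol = 19.120 mol.
From the equation the H2O:NO mole ratio is 1:1, so n(NO) = 19.120 × 1/1 = 19.120 mol.
Mass of NO = 19.120 mol × 30.01 g/mol = 573.80 g.
Actual mass collected = 573.80 g × 0.726 = 416.58 g.

416.6 g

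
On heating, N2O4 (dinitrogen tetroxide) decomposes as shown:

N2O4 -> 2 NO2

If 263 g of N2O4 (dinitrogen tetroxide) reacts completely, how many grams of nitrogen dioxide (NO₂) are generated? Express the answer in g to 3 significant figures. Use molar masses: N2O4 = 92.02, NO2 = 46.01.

n(N2O4) = 263.0 g / 92.02 g/mol = 2.858 mol.
From the equation the N2O4:NO2 mole ratio is 1:2, so n(NO2) = 2.858 × 2/1 = 5.716 mol.
Mass of NO2 = 5.716 mol × 46.01 g/mol = 263.0 g.

263 g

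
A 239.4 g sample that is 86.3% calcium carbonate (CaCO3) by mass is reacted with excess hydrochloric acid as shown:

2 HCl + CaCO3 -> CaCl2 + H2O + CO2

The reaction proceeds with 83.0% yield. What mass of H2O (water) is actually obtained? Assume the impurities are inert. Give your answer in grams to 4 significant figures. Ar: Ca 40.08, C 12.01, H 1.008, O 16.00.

Pure CaCO3 available = 239.4 g × 0.863 = 206.60 g.
M(CaCO3) = 40.08 + 12.01 + 3(16.00) = 100.09 g/mol.
M(H2O) = 2(1.008) + 16.00 = 18.016 g/mol.
n(CaCO3) = 206.60 g / 100.09 g/mol = 2.0642 mol.
From the equation the CaCO3:H2O mole ratio is 1:1, so n(H2O) = 2.0642 × 1/1 = 2.0642 mol.
Mass of H2O = 2.0642 mol × 18.016 g/mol = 37.188 g.
Actual mass collected = 37.188 g × 0.830 = 30.866 g.

30.87 g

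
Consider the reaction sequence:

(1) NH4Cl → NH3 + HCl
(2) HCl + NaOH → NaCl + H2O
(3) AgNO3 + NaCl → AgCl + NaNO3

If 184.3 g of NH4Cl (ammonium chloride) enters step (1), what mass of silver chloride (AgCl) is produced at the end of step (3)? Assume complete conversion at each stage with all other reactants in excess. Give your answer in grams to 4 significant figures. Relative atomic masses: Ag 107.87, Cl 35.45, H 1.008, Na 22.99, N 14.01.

M(NH4Cl) = 14.01 + 4(1.008) + 35.45 = 53.492 g/mol.
M(AgCl) = 107.87 + 35.45 = 143.32 g/mol.
n(NH4Cl) = 184.3 / 53.492 = 3.4454 mol.
Reaction (1): NH4Cl→HCl ratio 1:1 ⇒ n(HCl) = 3.4454 mol.
Reaction (2): HCl→NaCl ratio 1:1 ⇒ n(NaCl) = 3.4454 mol.
Reaction (3): NaCl→AgCl ratio 1:1 ⇒ n(AgCl) = 3.4454 mol.
Mass of AgCl = 3.4454 × 143.32 = 493.79 g.

493.8 g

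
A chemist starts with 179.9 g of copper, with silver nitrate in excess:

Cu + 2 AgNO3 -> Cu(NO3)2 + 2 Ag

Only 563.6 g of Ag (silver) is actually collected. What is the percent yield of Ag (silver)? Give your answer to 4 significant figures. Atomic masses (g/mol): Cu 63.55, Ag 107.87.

92.28 %

M(Cu) = 63.55 g/mol.
M(Ag) = 107.87 g/mol.
n(Cu) = 179.90 g / 63.55 g/mol = 2.8308 mol.
From the equation the Cu:Ag mole ratio is 1:2, so n(Ag) = 2.8308 × 2/1 = 5.6617 mol.
Mass of Ag = 5.6617 mol × 107.87 g/mol = 610.73 g.
This is the theoretical yield. Percent yield = 563.6 g / 610.73 g × 100% = 92.284%.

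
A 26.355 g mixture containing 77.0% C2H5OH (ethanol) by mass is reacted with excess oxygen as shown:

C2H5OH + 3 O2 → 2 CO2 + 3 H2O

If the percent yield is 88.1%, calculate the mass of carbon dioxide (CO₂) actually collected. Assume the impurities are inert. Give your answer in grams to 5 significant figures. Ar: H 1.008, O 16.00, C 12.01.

34.160 g

Pure C2H5OH available = 26.355 g × 0.770 = 20.2934 g.
M(C2H5OH) = 2(12.01) + 6(1.008) + 16.00 = 46.068 g/mol.
M(CO2) = 12.01 + 2(16.00) = 44.01 g/mol.
n(C2H5OH) = 20.2934 g / 46.068 g/mol = 0.440509 mol.
From the equation the C2H5OH:CO2 mole ratio is 1:2, so n(CO2) = 0.440509 × 2/1 = 0.881017 mol.
Mass of CO2 = 0.881017 mol × 44.01 g/mol = 38.7736 g.
Actual mass collected = 38.7736 g × 0.881 = 34.1595 g.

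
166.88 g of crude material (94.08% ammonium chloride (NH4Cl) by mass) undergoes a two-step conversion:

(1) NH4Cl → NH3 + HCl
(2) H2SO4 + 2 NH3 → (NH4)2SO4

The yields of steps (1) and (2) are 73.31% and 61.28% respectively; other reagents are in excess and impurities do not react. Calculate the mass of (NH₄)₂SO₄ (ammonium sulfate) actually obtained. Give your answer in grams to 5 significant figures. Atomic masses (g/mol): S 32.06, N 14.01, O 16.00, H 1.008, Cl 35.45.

87.119 g

Pure NH4Cl = 166.88 × 0.9408 = 157.001 g.
M(NH4Cl) = 14.01 + 4(1.008) + 35.45 = 53.492 g/mol.
M((NH4)2SO4) = 2(14.01) + 8(1.008) + 32.06 + 4(16.00) = 132.144 g/mol.
n(NH4Cl) = 157.001 / 53.492 = 2.93503 mol.
Step 1 (NH4Cl:NH3 = 1:1): theoretical n(NH3) = 2.93503 mol; at 73.31% yield, n(NH3) = 2.15167 mol.
Step 2 (NH3:(NH4)2SO4 = 2:1): theoretical n((NH4)2SO4) = 1.07584 mol, so theoretical mass = 1.07584 × 132.144 = 142.165 g.
At 61.28% yield, actual mass of (NH4)2SO4 = 142.165 × 0.6128 = 87.1189 g.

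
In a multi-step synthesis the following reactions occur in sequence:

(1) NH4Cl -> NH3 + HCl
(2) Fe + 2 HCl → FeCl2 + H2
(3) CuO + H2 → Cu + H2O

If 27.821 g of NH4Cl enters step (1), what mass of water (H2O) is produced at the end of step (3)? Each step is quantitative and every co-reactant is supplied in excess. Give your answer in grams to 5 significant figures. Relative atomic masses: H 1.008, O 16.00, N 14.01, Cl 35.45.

M(NH4Cl) = 14.01 + 4(1.008) + 35.45 = 53.492 g/mol.
M(H2O) = 2(1.008) + 16.00 = 18.016 g/mol.
n(NH4Cl) = 27.821 / 53.492 = 0.520096 mol.
Reaction (1): NH4Cl→HCl ratio 1:1 ⇒ n(HCl) = 0.520096 mol.
Reaction (2): HCl→H2 ratio 2:1 ⇒ n(H2) = 0.260048 mol.
Reaction (3): H2→H2O ratio 1:1 ⇒ n(H2O) = 0.260048 mol.
Mass of H2O = 0.260048 × 18.016 = 4.68503 g.

4.6850 g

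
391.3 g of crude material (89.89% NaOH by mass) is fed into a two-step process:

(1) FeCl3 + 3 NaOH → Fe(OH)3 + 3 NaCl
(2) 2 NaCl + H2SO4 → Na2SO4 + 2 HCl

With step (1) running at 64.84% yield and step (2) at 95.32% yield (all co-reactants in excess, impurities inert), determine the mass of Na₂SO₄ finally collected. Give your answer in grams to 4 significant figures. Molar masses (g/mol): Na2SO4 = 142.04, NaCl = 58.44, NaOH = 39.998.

Pure NaOH = 391.3 × 0.8989 = 351.74 g.
n(NaOH) = 351.74 / 39.998 = 8.7939 mol.
Step 1 (NaOH:NaCl = 3:3): theoretical n(NaCl) = 8.7939 mol; at 64.84% yield, n(NaCl) = 5.7020 mol.
Step 2 (NaCl:Na2SO4 = 2:1): theoretical n(Na2SO4) = 2.8510 mol, so theoretical mass = 2.8510 × 142.04 = 404.95 g.
At 95.32% yield, actual mass of Na2SO4 = 404.95 × 0.9532 = 386.00 g.

386.0 g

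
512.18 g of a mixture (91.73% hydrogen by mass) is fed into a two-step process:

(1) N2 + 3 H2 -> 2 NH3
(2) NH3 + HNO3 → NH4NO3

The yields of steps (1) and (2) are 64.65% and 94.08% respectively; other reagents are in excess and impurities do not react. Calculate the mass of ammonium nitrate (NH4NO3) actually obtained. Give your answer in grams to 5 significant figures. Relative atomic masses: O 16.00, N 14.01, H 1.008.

7564.7 g

Pure H2 = 512.18 × 0.9173 = 469.823 g.
M(H2) = 2(1.008) = 2.016 g/mol.
M(NH4NO3) = 2(14.01) + 4(1.008) + 3(16.00) = 80.052 g/mol.
n(H2) = 469.823 / 2.016 = 233.047 mol.
Step 1 (H2:NH3 = 3:2): theoretical n(NH3) = 155.365 mol; at 64.65% yield, n(NH3) = 100.443 mol.
Step 2 (NH3:NH4NO3 = 1:1): theoretical n(NH4NO3) = 100.443 mol, so theoretical mass = 100.443 × 80.052 = 8040.68 g.
At 94.08% yield, actual mass of NH4NO3 = 8040.68 × 0.9408 = 7564.67 g.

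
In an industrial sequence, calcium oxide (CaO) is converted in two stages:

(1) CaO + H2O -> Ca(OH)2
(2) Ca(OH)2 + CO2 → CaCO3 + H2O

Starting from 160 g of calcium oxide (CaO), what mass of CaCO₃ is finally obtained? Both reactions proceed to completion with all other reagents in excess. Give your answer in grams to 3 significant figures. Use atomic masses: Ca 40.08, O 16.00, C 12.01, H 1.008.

286 g

M(CaO) = 40.08 + 16.00 = 56.08 g/mol.
M(CaCO3) = 40.08 + 12.01 + 3(16.00) = 100.09 g/mol.
n(CaO) = 160.0 / 56.08 = 2.853 mol.
Step 1 gives a 1:1 ratio of CaO to Ca(OH)2, so n(Ca(OH)2) = 2.853 mol.
In step 2 the Ca(OH)2:CaCO3 ratio is 1:1, so n(CaCO3) = 2.853 mol.
Mass of CaCO3 = 2.853 × 100.09 = 285.6 g.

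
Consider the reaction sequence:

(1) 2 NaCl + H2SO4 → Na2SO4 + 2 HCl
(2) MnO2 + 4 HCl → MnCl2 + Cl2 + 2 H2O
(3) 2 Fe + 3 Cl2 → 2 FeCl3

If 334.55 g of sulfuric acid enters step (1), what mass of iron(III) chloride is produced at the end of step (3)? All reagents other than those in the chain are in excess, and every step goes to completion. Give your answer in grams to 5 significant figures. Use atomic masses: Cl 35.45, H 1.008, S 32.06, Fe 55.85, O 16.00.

184.43 g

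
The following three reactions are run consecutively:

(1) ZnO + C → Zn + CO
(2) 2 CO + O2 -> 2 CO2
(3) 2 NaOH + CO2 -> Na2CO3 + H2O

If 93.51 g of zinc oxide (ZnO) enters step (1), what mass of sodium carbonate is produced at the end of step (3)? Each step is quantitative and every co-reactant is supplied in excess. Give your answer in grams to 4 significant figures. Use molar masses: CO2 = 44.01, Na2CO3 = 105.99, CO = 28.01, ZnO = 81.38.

n(ZnO) = 93.51 / 81.38 = 1.1491 mol.
Reaction (1): ZnO→CO ratio 1:1 ⇒ n(CO) = 1.1491 mol.
Reaction (2): CO→CO2 ratio 2:2 ⇒ n(CO2) = 1.1491 mol.
Reaction (3): CO2→Na2CO3 ratio 1:1 ⇒ n(Na2CO3) = 1.1491 mol.
Mass of Na2CO3 = 1.1491 × 105.99 = 121.79 g.

121.8 g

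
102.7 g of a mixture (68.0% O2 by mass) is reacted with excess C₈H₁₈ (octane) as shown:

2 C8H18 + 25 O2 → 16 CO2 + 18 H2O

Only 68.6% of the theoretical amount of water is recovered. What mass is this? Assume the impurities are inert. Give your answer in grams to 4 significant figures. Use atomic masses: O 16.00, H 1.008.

19.42 g

Pure O2 available = 102.7 g × 0.680 = 69.836 g.
M(O2) = 2(16.00) = 32.00 g/mol.
M(H2O) = 2(1.008) + 16.00 = 18.016 g/mol.
n(O2) = 69.836 g / 32.00 g/mol = 2.1824 mol.
From the equation the O2:H2O mole ratio is 25:18, so n(H2O) = 2.1824 × 18/25 = 1.5713 mol.
Mass of H2O = 1.5713 mol × 18.016 g/mol = 28.309 g.
Actual mass collected = 28.309 g × 0.686 = 19.420 g.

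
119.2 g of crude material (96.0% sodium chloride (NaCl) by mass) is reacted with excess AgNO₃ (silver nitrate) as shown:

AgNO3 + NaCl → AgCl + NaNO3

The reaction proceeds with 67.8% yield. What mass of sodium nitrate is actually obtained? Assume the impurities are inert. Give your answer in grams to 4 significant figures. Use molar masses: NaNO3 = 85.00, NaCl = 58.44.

Pure NaCl available = 119.2 g × 0.960 = 114.43 g.
n(NaCl) = 114.43 g / 58.44 g/mol = 1.9581 mol.
From the equation the NaCl:NaNO3 mole ratio is 1:1, so n(NaNO3) = 1.9581 × 1/1 = 1.9581 mol.
Mass of NaNO3 = 1.9581 mol × 85.00 g/mol = 166.44 g.
Actual mass collected = 166.44 g × 0.678 = 112.85 g.

112.8 g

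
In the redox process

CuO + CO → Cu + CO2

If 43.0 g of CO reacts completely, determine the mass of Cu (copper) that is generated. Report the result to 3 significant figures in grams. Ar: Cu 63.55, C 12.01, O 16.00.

M(CO) = 12.01 + 16.00 = 28.01 g/mol.
M(Cu) = 63.55 g/mol.
n(CO) = 43.00 g / 28.01 g/mol = 1.535 mol.
From the equation the CO:Cu mole ratio is 1:1, so n(Cu) = 1.535 × 1/1 = 1.535 mol.
Mass of Cu = 1.535 mol × 63.55 g/mol = 97.56 g.

97.6 g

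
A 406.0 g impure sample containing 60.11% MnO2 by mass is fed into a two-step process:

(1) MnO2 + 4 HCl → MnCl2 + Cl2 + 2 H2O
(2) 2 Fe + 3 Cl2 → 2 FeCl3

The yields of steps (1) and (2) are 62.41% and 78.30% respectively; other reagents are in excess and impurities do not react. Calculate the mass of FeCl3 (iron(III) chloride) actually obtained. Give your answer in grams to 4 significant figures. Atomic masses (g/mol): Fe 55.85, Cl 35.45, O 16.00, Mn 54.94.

148.3 g

Pure MnO2 = 406.0 × 0.6011 = 244.05 g.
M(MnO2) = 54.94 + 2(16.00) = 86.94 g/mol.
M(FeCl3) = 55.85 + 3(35.45) = 162.20 g/mol.
n(MnO2) = 244.05 / 86.94 = 2.8071 mol.
Step 1 (MnO2:Cl2 = 1:1): theoretical n(Cl2) = 2.8071 mol; at 62.41% yield, n(Cl2) = 1.7519 mol.
Step 2 (Cl2:FeCl3 = 3:2): theoretical n(FeCl3) = 1.1679 mol, so theoretical mass = 1.1679 × 162.20 = 189.44 g.
At 78.30% yield, actual mass of FeCl3 = 189.44 × 0.7830 = 148.33 g.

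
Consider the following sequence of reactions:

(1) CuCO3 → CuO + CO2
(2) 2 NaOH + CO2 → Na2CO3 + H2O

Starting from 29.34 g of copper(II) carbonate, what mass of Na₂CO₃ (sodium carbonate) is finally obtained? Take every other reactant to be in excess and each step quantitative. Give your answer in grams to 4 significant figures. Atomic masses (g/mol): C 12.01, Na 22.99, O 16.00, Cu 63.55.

M(CuCO3) = 63.55 + 12.01 + 3(16.00) = 123.56 g/mol.
M(Na2CO3) = 2(22.99) + 12.01 + 3(16.00) = 105.99 g/mol.
n(CuCO3) = 29.340 / 123.56 = 0.23746 mol.
Step 1 gives a 1:1 ratio of CuCO3 to CO2, so n(CO2) = 0.23746 mol.
In step 2 the CO2:Na2CO3 ratio is 1:1, so n(Na2CO3) = 0.23746 mol.
Mass of Na2CO3 = 0.23746 × 105.99 = 25.168 g.

25.17 g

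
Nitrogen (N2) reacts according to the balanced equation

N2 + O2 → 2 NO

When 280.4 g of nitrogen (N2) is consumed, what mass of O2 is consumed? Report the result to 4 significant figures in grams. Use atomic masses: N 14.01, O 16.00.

M(N2) = 2(14.01) = 28.02 g/mol.
M(O2) = 2(16.00) = 32.00 g/mol.
n(N2) = 280.40 g / 28.02 g/mol = 10.007 mol.
From the equation the N2:O2 mole ratio is 1:1, so n(O2) = 10.007 × 1/1 = 10.007 mol.
Mass of O2 = 10.007 mol × 32.00 g/mol = 320.23 g.

320.2 g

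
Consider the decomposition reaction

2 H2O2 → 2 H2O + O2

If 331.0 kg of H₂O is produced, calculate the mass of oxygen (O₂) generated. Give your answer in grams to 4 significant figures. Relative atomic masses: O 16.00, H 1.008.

M(H2O) = 2(1.008) + 16.00 = 18.016 g/mol.
M(O2) = 2(16.00) = 32.00 g/mol.
Convert: 331.0 kg = 331000 g.
n(H2O) = 331000 g / 18.016 g/mol = 18373 mol.
From the equation the H2O:O2 mole ratio is 2:1, so n(O2) = 18373 × 1/2 = 9186.3 mol.
Mass of O2 = 9186.3 mol × 32.00 g/mol = 293960 g.

294000 g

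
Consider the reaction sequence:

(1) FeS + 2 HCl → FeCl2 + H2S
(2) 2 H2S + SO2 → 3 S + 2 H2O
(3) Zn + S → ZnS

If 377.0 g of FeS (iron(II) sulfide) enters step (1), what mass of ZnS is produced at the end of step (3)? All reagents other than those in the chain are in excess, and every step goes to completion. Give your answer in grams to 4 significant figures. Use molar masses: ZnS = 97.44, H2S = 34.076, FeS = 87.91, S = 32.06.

n(FeS) = 377.0 / 87.91 = 4.2885 mol.
Reaction (1): FeS→H2S ratio 1:1 ⇒ n(H2S) = 4.2885 mol.
Reaction (2): H2S→S ratio 2:3 ⇒ n(S) = 6.4327 mol.
Reaction (3): S→ZnS ratio 1:1 ⇒ n(ZnS) = 6.4327 mol.
Mass of ZnS = 6.4327 × 97.44 = 626.80 g.

626.8 g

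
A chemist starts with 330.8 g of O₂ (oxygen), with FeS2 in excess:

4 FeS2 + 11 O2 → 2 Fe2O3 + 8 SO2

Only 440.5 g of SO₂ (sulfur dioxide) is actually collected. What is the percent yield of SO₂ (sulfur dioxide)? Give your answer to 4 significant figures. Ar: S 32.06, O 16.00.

M(O2) = 2(16.00) = 32.00 g/mol.
M(SO2) = 32.06 + 2(16.00) = 64.06 g/mol.
n(O2) = 330.80 g / 32.00 g/mol = 10.338 mol.
From the equation the O2:SO2 mole ratio is 11:8, so n(SO2) = 10.338 × 8/11 = 7.5182 mol.
Mass of SO2 = 7.5182 mol × 64.06 g/mol = 481.61 g.
This is the theoretical yield. Percent yield = 440.5 g / 481.61 g × 100% = 91.463%.

91.46 %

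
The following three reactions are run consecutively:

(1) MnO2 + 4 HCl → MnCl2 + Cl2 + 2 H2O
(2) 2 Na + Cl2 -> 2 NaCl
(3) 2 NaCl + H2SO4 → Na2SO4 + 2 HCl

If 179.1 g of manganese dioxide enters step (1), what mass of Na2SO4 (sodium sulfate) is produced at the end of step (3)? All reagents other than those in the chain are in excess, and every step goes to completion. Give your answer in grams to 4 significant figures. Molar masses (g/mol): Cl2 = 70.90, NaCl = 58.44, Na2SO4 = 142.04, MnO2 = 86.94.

292.6 g

n(MnO2) = 179.1 / 86.94 = 2.0600 mol.
Reaction (1): MnO2→Cl2 ratio 1:1 ⇒ n(Cl2) = 2.0600 mol.
Reaction (2): Cl2→NaCl ratio 1:2 ⇒ n(NaCl) = 4.1201 mol.
Reaction (3): NaCl→Na2SO4 ratio 2:1 ⇒ n(Na2SO4) = 2.0600 mol.
Mass of Na2SO4 = 2.0600 × 142.04 = 292.61 g.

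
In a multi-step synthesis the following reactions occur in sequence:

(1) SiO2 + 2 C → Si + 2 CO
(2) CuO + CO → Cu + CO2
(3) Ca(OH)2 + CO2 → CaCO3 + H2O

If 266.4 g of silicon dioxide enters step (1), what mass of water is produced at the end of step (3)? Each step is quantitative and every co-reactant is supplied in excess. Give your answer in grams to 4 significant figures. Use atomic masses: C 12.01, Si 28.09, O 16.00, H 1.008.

159.7 g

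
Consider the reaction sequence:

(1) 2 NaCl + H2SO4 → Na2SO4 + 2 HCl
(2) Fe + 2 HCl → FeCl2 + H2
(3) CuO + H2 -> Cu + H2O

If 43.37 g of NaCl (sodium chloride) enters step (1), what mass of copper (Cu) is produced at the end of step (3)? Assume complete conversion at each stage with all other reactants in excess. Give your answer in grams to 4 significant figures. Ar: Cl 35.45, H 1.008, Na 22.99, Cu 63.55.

23.58 g

M(NaCl) = 22.99 + 35.45 = 58.44 g/mol.
M(Cu) = 63.55 g/mol.
n(NaCl) = 43.37 / 58.44 = 0.74213 mol.
Reaction (1): NaCl→HCl ratio 2:2 ⇒ n(HCl) = 0.74213 mol.
Reaction (2): HCl→H2 ratio 2:1 ⇒ n(H2) = 0.37106 mol.
Reaction (3): H2→Cu ratio 1:1 ⇒ n(Cu) = 0.37106 mol.
Mass of Cu = 0.37106 × 63.55 = 23.581 g.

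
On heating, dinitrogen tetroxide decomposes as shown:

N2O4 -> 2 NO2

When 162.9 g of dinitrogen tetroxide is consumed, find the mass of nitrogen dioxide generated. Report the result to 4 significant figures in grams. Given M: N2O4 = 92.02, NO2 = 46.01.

n(N2O4) = 162.90 g / 92.02 g/mol = 1.7703 mol.
From the equation the N2O4:NO2 mole ratio is 1:2, so n(NO2) = 1.7703 × 2/1 = 3.5405 mol.
Mass of NO2 = 3.5405 mol × 46.01 g/mol = 162.90 g.

162.9 g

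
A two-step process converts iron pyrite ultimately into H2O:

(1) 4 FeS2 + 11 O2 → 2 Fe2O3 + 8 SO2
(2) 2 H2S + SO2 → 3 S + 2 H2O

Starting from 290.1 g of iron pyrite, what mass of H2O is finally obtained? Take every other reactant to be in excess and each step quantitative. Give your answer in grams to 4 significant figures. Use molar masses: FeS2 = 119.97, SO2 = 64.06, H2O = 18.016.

n(FeS2) = 290.10 / 119.97 = 2.4181 mol.
Step 1 gives a 4:8 ratio of FeS2 to SO2, so n(SO2) = 4.8362 mol.
In step 2 the SO2:H2O ratio is 1:2, so n(H2O) = 9.6724 mol.
Mass of H2O = 9.6724 × 18.016 = 174.26 g.

174.3 g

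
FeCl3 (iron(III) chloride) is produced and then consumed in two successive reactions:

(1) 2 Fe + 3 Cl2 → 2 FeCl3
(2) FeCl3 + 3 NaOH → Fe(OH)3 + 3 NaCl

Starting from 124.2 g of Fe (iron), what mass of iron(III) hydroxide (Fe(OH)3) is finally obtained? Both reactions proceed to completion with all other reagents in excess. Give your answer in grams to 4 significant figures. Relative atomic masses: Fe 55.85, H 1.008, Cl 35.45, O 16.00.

M(Fe) = 55.85 g/mol.
M(Fe(OH)3) = 55.85 + 3(16.00) + 3(1.008) = 106.874 g/mol.
n(Fe) = 124.20 / 55.85 = 2.2238 mol.
Step 1 gives a 2:2 ratio of Fe to FeCl3, so n(FeCl3) = 2.2238 mol.
In step 2 the FeCl3:Fe(OH)3 ratio is 1:1, so n(Fe(OH)3) = 2.2238 mol.
Mass of Fe(OH)3 = 2.2238 × 106.874 = 237.67 g.

237.7 g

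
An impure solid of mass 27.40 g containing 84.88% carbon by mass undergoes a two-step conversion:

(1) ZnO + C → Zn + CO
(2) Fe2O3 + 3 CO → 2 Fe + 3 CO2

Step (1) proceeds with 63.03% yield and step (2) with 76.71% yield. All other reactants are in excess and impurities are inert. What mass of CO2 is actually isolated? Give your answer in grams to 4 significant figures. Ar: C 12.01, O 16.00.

41.21 g

Pure C = 27.40 × 0.8488 = 23.257 g.
M(C) = 12.01 g/mol.
M(CO2) = 12.01 + 2(16.00) = 44.01 g/mol.
n(C) = 23.257 / 12.01 = 1.9365 mol.
Step 1 (C:CO = 1:1): theoretical n(CO) = 1.9365 mol; at 63.03% yield, n(CO) = 1.2206 mol.
Step 2 (CO:CO2 = 3:3): theoretical n(CO2) = 1.2206 mol, so theoretical mass = 1.2206 × 44.01 = 53.717 g.
At 76.71% yield, actual mass of CO2 = 53.717 × 0.7671 = 41.206 g.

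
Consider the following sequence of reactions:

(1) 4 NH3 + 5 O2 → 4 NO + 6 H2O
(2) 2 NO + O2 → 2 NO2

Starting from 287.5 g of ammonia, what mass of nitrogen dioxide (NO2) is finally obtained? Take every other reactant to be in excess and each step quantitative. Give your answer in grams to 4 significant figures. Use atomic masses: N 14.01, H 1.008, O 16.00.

M(NH3) = 14.01 + 3(1.008) = 17.034 g/mol.
M(NO2) = 14.01 + 2(16.00) = 46.01 g/mol.
n(NH3) = 287.50 / 17.034 = 16.878 mol.
Step 1 gives a 4:4 ratio of NH3 to NO, so n(NO) = 16.878 mol.
In step 2 the NO:NO2 ratio is 2:2, so n(NO2) = 16.878 mol.
Mass of NO2 = 16.878 × 46.01 = 776.56 g.

776.6 g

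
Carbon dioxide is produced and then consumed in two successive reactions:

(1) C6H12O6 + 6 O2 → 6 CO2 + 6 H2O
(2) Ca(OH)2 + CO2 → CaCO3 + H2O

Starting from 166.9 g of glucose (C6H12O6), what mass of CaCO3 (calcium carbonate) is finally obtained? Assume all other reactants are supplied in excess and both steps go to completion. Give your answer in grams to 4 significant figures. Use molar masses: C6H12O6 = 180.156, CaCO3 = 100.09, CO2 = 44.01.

556.4 g

n(C6H12O6) = 166.90 / 180.156 = 0.92642 mol.
Step 1 gives a 1:6 ratio of C6H12O6 to CO2, so n(CO2) = 5.5585 mol.
In step 2 the CO2:CaCO3 ratio is 1:1, so n(CaCO3) = 5.5585 mol.
Mass of CaCO3 = 5.5585 × 100.09 = 556.35 g.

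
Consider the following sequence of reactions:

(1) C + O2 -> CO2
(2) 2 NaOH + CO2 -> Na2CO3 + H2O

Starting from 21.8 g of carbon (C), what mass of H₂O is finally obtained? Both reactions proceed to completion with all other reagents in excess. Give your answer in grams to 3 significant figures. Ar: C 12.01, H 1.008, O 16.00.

32.7 g

M(C) = 12.01 g/mol.
M(H2O) = 2(1.008) + 16.00 = 18.016 g/mol.
n(C) = 21.80 / 12.01 = 1.815 mol.
Step 1 gives a 1:1 ratio of C to CO2, so n(CO2) = 1.815 mol.
In step 2 the CO2:H2O ratio is 1:1, so n(H2O) = 1.815 mol.
Mass of H2O = 1.815 × 18.016 = 32.70 g.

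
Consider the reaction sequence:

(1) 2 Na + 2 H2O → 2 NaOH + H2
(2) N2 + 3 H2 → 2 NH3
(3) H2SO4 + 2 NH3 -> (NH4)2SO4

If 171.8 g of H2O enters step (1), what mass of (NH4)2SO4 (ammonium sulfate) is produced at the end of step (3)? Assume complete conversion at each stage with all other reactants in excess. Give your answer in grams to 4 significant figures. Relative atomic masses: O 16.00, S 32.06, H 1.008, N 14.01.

210.0 g

M(H2O) = 2(1.008) + 16.00 = 18.016 g/mol.
M((NH4)2SO4) = 2(14.01) + 8(1.008) + 32.06 + 4(16.00) = 132.144 g/mol.
n(H2O) = 171.8 / 18.016 = 9.5360 mol.
Reaction (1): H2O→H2 ratio 2:1 ⇒ n(H2) = 4.7680 mol.
Reaction (2): H2→NH3 ratio 3:2 ⇒ n(NH3) = 3.1787 mol.
Reaction (3): NH3→(NH4)2SO4 ratio 2:1 ⇒ n((NH4)2SO4) = 1.5893 mol.
Mass of (NH4)2SO4 = 1.5893 × 132.144 = 210.02 g.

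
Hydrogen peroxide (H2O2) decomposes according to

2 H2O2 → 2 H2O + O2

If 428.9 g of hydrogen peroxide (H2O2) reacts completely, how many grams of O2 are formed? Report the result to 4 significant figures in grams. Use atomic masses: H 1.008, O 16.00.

M(H2O2) = 2(1.008) + 2(16.00) = 34.016 g/mol.
M(O2) = 2(16.00) = 32.00 g/mol.
n(H2O2) = 428.90 g / 34.016 g/mol = 12.609 mol.
From the equation the H2O2:O2 mole ratio is 2:1, so n(O2) = 12.609 × 1/2 = 6.3044 mol.
Mass of O2 = 6.3044 mol × 32.00 g/mol = 201.74 g.

201.7 g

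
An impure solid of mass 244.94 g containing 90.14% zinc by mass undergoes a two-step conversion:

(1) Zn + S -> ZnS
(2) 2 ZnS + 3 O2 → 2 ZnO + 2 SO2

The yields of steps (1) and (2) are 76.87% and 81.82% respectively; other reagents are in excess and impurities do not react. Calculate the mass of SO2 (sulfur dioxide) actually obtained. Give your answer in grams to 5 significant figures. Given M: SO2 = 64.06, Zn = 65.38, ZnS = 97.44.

Pure Zn = 244.94 × 0.9014 = 220.789 g.
n(Zn) = 220.789 / 65.38 = 3.37701 mol.
Step 1 (Zn:ZnS = 1:1): theoretical n(ZnS) = 3.37701 mol; at 76.87% yield, n(ZnS) = 2.59591 mol.
Step 2 (ZnS:SO2 = 2:2): theoretical n(SO2) = 2.59591 mol, so theoretical mass = 2.59591 × 64.06 = 166.294 g.
At 81.82% yield, actual mass of SO2 = 166.294 × 0.8182 = 136.062 g.

136.06 g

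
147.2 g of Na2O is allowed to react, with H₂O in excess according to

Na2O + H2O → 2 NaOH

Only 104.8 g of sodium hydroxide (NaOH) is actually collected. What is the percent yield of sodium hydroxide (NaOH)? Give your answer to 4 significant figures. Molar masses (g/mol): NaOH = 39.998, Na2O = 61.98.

n(Na2O) = 147.20 g / 61.98 g/mol = 2.3750 mol.
From the equation the Na2O:NaOH mole ratio is 1:2, so n(NaOH) = 2.3750 × 2/1 = 4.7499 mol.
Mass of NaOH = 4.7499 mol × 39.998 g/mol = 189.99 g.
This is the theoretical yield. Percent yield = 104.8 g / 189.99 g × 100% = 55.162%.

55.16 %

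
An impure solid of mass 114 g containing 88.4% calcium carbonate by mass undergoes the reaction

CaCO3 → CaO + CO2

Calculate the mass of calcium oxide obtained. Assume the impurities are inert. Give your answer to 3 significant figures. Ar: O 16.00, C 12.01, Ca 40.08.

Mass of pure CaCO3 = 114 g × 0.884 = 100.8 g.
M(CaCO3) = 40.08 + 12.01 + 3(16.00) = 100.09 g/mol.
M(CaO) = 40.08 + 16.00 = 56.08 g/mol.
n(CaCO3) = 100.8 g / 100.09 g/mol = 1.007 mol.
From the equation the CaCO3:CaO mole ratio is 1:1, so n(CaO) = 1.007 × 1/1 = 1.007 mol.
Mass of CaO = 1.007 mol × 56.08 g/mol = 56.46 g.

56.5 g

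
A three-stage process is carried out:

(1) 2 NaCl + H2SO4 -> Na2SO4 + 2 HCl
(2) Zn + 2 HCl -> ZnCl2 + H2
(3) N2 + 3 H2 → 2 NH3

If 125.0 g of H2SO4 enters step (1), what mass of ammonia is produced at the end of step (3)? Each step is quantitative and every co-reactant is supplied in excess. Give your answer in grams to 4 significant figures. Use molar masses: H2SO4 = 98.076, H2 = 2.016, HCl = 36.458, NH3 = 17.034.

14.47 g

n(H2SO4) = 125.0 / 98.076 = 1.2745 mol.
Reaction (1): H2SO4→HCl ratio 1:2 ⇒ n(HCl) = 2.5490 mol.
Reaction (2): HCl→H2 ratio 2:1 ⇒ n(H2) = 1.2745 mol.
Reaction (3): H2→NH3 ratio 3:2 ⇒ n(NH3) = 0.84968 mol.
Mass of NH3 = 0.84968 × 17.034 = 14.473 g.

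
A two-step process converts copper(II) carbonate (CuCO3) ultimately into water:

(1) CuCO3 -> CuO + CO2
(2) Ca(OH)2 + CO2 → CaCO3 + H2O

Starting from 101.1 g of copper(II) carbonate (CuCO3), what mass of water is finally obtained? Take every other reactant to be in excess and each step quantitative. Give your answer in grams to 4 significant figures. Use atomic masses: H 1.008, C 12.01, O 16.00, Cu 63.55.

M(CuCO3) = 63.55 + 12.01 + 3(16.00) = 123.56 g/mol.
M(H2O) = 2(1.008) + 16.00 = 18.016 g/mol.
n(CuCO3) = 101.10 / 123.56 = 0.81823 mol.
Step 1 gives a 1:1 ratio of CuCO3 to CO2, so n(CO2) = 0.81823 mol.
In step 2 the CO2:H2O ratio is 1:1, so n(H2O) = 0.81823 mol.
Mass of H2O = 0.81823 × 18.016 = 14.741 g.

14.74 g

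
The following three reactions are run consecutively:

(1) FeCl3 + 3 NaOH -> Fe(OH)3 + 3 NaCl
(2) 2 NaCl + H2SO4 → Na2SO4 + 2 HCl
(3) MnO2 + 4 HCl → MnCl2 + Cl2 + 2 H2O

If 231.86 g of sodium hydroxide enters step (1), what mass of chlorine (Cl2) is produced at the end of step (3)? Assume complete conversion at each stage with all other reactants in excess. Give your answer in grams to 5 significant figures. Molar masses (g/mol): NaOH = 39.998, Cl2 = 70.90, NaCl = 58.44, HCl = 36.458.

102.75 g

n(NaOH) = 231.86 / 39.998 = 5.79679 mol.
Reaction (1): NaOH→NaCl ratio 3:3 ⇒ n(NaCl) = 5.79679 mol.
Reaction (2): NaCl→HCl ratio 2:2 ⇒ n(HCl) = 5.79679 mol.
Reaction (3): HCl→Cl2 ratio 4:1 ⇒ n(Cl2) = 1.44920 mol.
Mass of Cl2 = 1.44920 × 70.90 = 102.748 g.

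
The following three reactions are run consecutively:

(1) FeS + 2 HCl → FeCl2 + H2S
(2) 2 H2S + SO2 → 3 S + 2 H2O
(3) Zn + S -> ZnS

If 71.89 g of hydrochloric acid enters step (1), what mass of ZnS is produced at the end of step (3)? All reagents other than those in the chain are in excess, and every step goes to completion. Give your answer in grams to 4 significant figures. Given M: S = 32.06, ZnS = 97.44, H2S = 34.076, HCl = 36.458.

n(HCl) = 71.89 / 36.458 = 1.9719 mol.
Reaction (1): HCl→H2S ratio 2:1 ⇒ n(H2S) = 0.98593 mol.
Reaction (2): H2S→S ratio 2:3 ⇒ n(S) = 1.4789 mol.
Reaction (3): S→ZnS ratio 1:1 ⇒ n(ZnS) = 1.4789 mol.
Mass of ZnS = 1.4789 × 97.44 = 144.10 g.

144.1 g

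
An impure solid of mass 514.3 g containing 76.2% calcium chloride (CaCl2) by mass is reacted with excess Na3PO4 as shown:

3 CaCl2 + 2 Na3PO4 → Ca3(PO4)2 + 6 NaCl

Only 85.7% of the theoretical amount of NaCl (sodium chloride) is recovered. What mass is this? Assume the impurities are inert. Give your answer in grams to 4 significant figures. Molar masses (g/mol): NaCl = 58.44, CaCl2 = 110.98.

Pure CaCl2 available = 514.3 g × 0.762 = 391.90 g.
n(CaCl2) = 391.90 g / 110.98 g/mol = 3.5312 mol.
From the equation the CaCl2:NaCl mole ratio is 3:6, so n(NaCl) = 3.5312 × 6/3 = 7.0625 mol.
Mass of NaCl = 7.0625 mol × 58.44 g/mol = 412.73 g.
Actual mass collected = 412.73 g × 0.857 = 353.71 g.

353.7 g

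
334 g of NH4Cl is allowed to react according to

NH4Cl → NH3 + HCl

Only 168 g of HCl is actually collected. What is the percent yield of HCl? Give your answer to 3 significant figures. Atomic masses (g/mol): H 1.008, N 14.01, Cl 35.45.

73.8 %

M(NH4Cl) = 14.01 + 4(1.008) + 35.45 = 53.492 g/mol.
M(HCl) = 1.008 + 35.45 = 36.458 g/mol.
n(NH4Cl) = 334.0 g / 53.492 g/mol = 6.244 mol.
From the equation the NH4Cl:HCl mole ratio is 1:1, so n(HCl) = 6.244 × 1/1 = 6.244 mol.
Mass of HCl = 6.244 mol × 36.458 g/mol = 227.6 g.
This is the theoretical yield. Percent yield = 168 g / 227.6 g × 100% = 73.80%.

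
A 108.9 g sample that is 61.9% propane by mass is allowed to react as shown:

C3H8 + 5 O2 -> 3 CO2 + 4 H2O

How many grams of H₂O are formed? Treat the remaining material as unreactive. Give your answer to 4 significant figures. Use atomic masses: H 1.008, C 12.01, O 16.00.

110.2 g

Mass of pure C3H8 = 108.9 g × 0.619 = 67.409 g.
M(C3H8) = 3(12.01) + 8(1.008) = 44.094 g/mol.
M(H2O) = 2(1.008) + 16.00 = 18.016 g/mol.
n(C3H8) = 67.409 g / 44.094 g/mol = 1.5288 mol.
From the equation the C3H8:H2O mole ratio is 1:4, so n(H2O) = 1.5288 × 4/1 = 6.1150 mol.
Mass of H2O = 6.1150 mol × 18.016 g/mol = 110.17 g.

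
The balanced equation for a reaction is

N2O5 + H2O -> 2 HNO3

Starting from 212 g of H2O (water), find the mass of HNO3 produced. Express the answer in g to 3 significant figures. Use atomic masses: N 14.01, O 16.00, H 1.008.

M(H2O) = 2(1.008) + 16.00 = 18.016 g/mol.
M(HNO3) = 1.008 + 14.01 + 3(16.00) = 63.018 g/mol.
n(H2O) = 212.0 g / 18.016 g/mol = 11.77 mol.
From the equation the H2O:HNO3 mole ratio is 1:2, so n(HNO3) = 11.77 × 2/1 = 23.53 mol.
Mass of HNO3 = 23.53 mol × 63.018 g/mol = 1483 g.

1480 g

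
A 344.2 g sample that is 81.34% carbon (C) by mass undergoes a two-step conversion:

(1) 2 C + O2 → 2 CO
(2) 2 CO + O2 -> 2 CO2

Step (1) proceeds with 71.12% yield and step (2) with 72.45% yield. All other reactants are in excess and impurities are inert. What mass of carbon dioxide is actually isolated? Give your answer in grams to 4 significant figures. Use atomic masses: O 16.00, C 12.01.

528.6 g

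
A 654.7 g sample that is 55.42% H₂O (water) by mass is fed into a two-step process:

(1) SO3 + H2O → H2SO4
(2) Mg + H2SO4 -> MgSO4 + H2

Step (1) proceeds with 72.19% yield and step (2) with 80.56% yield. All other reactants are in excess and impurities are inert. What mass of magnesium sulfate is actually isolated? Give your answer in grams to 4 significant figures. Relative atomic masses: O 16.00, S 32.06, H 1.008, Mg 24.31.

1410 g

Pure H2O = 654.7 × 0.5542 = 362.83 g.
M(H2O) = 2(1.008) + 16.00 = 18.016 g/mol.
M(MgSO4) = 24.31 + 32.06 + 4(16.00) = 120.37 g/mol.
n(H2O) = 362.83 / 18.016 = 20.140 mol.
Step 1 (H2O:H2SO4 = 1:1): theoretical n(H2SO4) = 20.140 mol; at 72.19% yield, n(H2SO4) = 14.539 mol.
Step 2 (H2SO4:MgSO4 = 1:1): theoretical n(MgSO4) = 14.539 mol, so theoretical mass = 14.539 × 120.37 = 1750.0 g.
At 80.56% yield, actual mass of MgSO4 = 1750.0 × 0.8056 = 1409.8 g.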